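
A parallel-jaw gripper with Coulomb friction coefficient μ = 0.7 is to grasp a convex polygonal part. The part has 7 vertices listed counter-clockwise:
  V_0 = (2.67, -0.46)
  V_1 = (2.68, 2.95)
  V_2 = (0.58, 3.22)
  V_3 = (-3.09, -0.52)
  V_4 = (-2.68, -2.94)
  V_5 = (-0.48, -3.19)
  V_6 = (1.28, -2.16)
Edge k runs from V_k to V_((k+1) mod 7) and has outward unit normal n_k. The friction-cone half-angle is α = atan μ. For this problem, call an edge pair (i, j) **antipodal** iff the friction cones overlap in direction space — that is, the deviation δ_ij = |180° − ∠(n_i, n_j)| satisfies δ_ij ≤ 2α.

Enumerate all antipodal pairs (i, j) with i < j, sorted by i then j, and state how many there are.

α = atan 0.7 = 34.99°;  2α = 69.98°
n_0 = (+1.0000, -0.0029)
n_1 = (+0.1275, +0.9918)
n_2 = (-0.7138, +0.7004)
n_3 = (-0.9859, -0.1670)
n_4 = (-0.1129, -0.9936)
n_5 = (+0.5051, -0.8631)
n_6 = (+0.7742, -0.6330)
  (0,1): δ = 97.16°  ·
  (0,2): δ = 44.29°  ✓
  (0,3): δ = 9.78°  ✓
  (0,4): δ = 83.68°  ·
  (0,5): δ = 120.51°  ·
  (0,6): δ = 140.90°  ·
  (1,2): δ = 127.13°  ·
  (1,3): δ = 73.06°  ·
  (1,4): δ = 0.84°  ✓
  (1,5): δ = 37.66°  ✓
  (1,6): δ = 58.06°  ✓
  (2,3): δ = 125.93°  ·
  (2,4): δ = 52.02°  ✓
  (2,5): δ = 15.20°  ✓
  (2,6): δ = 5.19°  ✓
  (3,4): δ = 106.10°  ·
  (3,5): δ = 69.28°  ✓
  (3,6): δ = 48.89°  ✓
  (4,5): δ = 143.18°  ·
  (4,6): δ = 122.79°  ·
  (5,6): δ = 159.61°  ·
antipodal pairs: 10

count = 10; pairs: (0,2), (0,3), (1,4), (1,5), (1,6), (2,4), (2,5), (2,6), (3,5), (3,6)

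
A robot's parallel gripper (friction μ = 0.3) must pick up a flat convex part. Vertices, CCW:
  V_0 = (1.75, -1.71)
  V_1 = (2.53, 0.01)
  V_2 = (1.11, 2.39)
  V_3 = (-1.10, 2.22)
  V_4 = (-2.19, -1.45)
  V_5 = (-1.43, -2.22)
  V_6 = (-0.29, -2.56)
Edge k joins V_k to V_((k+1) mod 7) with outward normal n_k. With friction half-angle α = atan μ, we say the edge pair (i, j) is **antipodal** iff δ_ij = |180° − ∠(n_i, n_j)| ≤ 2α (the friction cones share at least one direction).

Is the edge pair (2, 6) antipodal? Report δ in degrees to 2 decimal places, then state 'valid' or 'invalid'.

α = atan 0.3 = 16.70°;  2α = 33.40°
edge 2: e_2 = (-2.21, -0.17);  n_2 = (-0.0767, +0.9971)
edge 6: e_6 = (+2.04, +0.85);  n_6 = (+0.3846, -0.9231)
∠(n_2, n_6) = 161.78°
δ = |180° − 161.78°| = 18.22°
18.22° ≤ 2α = 33.40°  →  valid

δ = 18.22°, valid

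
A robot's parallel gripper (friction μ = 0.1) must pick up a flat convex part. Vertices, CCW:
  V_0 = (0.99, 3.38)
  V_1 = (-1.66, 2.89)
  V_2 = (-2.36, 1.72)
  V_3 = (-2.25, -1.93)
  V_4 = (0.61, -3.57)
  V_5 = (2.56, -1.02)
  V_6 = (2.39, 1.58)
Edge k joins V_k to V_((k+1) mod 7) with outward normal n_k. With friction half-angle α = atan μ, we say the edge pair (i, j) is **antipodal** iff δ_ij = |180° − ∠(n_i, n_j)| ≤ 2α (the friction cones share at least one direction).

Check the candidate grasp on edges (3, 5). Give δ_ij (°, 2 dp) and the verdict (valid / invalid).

δ = 56.43°, invalid

α = atan 0.1 = 5.71°;  2α = 11.42°
edge 3: e_3 = (+2.86, -1.64);  n_3 = (-0.4974, -0.8675)
edge 5: e_5 = (-0.17, +2.60);  n_5 = (+0.9979, +0.0652)
∠(n_3, n_5) = 123.57°
δ = |180° − 123.57°| = 56.43°
56.43° > 2α = 11.42°  →  invalid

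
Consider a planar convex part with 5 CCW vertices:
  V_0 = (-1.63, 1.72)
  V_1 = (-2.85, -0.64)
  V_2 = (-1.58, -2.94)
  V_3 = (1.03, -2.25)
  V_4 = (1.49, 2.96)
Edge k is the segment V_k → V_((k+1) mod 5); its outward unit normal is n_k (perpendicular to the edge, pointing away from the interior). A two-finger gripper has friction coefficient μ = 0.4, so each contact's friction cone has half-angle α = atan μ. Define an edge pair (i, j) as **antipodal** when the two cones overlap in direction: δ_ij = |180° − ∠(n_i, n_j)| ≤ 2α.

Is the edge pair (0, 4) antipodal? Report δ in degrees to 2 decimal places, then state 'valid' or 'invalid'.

α = atan 0.4 = 21.80°;  2α = 43.60°
edge 0: e_0 = (-1.22, -2.36);  n_0 = (-0.8883, +0.4592)
edge 4: e_4 = (-3.12, -1.24);  n_4 = (-0.3693, +0.9293)
∠(n_0, n_4) = 40.99°
δ = |180° − 40.99°| = 139.01°
139.01° > 2α = 43.60°  →  invalid

δ = 139.01°, invalid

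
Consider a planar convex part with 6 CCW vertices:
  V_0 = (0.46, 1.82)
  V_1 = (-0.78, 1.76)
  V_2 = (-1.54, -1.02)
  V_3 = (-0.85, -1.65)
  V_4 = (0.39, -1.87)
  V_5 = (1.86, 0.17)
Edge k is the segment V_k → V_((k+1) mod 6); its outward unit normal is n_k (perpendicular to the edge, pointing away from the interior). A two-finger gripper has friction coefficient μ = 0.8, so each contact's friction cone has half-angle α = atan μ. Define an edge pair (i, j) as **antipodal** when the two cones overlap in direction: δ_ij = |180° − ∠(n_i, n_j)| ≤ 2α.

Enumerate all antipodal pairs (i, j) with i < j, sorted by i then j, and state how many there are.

count = 7; pairs: (0,2), (0,3), (0,4), (1,4), (1,5), (2,5), (3,5)

α = atan 0.8 = 38.66°;  2α = 77.32°
n_0 = (-0.0483, +0.9988)
n_1 = (-0.9646, +0.2637)
n_2 = (-0.6743, -0.7385)
n_3 = (-0.1747, -0.9846)
n_4 = (+0.8113, -0.5846)
n_5 = (+0.7625, +0.6470)
  (0,1): δ = 108.06°  ·
  (0,2): δ = 45.17°  ✓
  (0,3): δ = 12.83°  ✓
  (0,4): δ = 51.45°  ✓
  (0,5): δ = 127.54°  ·
  (1,2): δ = 117.11°  ·
  (1,3): δ = 84.77°  ·
  (1,4): δ = 20.49°  ✓
  (1,5): δ = 55.60°  ✓
  (2,3): δ = 147.66°  ·
  (2,4): δ = 83.38°  ·
  (2,5): δ = 7.29°  ✓
  (3,4): δ = 115.72°  ·
  (3,5): δ = 39.63°  ✓
  (4,5): δ = 103.91°  ·
antipodal pairs: 7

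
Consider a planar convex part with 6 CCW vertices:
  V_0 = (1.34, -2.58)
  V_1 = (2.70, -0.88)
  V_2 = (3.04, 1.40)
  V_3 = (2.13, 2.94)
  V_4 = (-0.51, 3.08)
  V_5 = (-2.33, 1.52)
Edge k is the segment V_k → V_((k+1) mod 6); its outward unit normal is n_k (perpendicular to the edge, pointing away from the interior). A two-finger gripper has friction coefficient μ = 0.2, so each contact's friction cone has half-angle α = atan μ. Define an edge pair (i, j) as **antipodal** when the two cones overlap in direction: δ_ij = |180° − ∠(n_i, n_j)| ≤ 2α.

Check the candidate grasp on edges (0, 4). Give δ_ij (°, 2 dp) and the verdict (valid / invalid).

α = atan 0.2 = 11.31°;  2α = 22.62°
edge 0: e_0 = (+1.36, +1.70);  n_0 = (+0.7809, -0.6247)
edge 4: e_4 = (-1.82, -1.56);  n_4 = (-0.6508, +0.7593)
∠(n_0, n_4) = 169.26°
δ = |180° − 169.26°| = 10.74°
10.74° ≤ 2α = 22.62°  →  valid

δ = 10.74°, valid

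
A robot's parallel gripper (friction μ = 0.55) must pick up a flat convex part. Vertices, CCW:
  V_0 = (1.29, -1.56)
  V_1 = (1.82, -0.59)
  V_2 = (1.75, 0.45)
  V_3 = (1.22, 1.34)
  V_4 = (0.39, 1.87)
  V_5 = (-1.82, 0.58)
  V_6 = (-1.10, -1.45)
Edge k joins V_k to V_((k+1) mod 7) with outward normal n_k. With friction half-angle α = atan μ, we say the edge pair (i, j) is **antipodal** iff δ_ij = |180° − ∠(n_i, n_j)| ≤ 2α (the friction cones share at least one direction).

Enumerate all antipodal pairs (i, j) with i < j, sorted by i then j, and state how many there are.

count = 8; pairs: (0,4), (0,5), (1,5), (2,5), (2,6), (3,5), (3,6), (4,6)

α = atan 0.55 = 28.81°;  2α = 57.62°
n_0 = (+0.8775, -0.4795)
n_1 = (+0.9977, +0.0672)
n_2 = (+0.8592, +0.5117)
n_3 = (+0.5382, +0.8428)
n_4 = (-0.5041, +0.8636)
n_5 = (-0.9425, -0.3343)
n_6 = (-0.0460, -0.9989)
  (0,1): δ = 147.50°  ·
  (0,2): δ = 120.57°  ·
  (0,3): δ = 93.91°  ·
  (0,4): δ = 31.08°  ✓
  (0,5): δ = 48.18°  ✓
  (0,6): δ = 116.02°  ·
  (1,2): δ = 153.08°  ·
  (1,3): δ = 126.41°  ·
  (1,4): δ = 63.58°  ·
  (1,5): δ = 15.68°  ✓
  (1,6): δ = 83.51°  ·
  (2,3): δ = 153.33°  ·
  (2,4): δ = 90.50°  ·
  (2,5): δ = 11.25°  ✓
  (2,6): δ = 56.59°  ✓
  (3,4): δ = 117.17°  ·
  (3,5): δ = 37.91°  ✓
  (3,6): δ = 29.93°  ✓
  (4,5): δ = 100.74°  ·
  (4,6): δ = 32.91°  ✓
  (5,6): δ = 112.16°  ·
antipodal pairs: 8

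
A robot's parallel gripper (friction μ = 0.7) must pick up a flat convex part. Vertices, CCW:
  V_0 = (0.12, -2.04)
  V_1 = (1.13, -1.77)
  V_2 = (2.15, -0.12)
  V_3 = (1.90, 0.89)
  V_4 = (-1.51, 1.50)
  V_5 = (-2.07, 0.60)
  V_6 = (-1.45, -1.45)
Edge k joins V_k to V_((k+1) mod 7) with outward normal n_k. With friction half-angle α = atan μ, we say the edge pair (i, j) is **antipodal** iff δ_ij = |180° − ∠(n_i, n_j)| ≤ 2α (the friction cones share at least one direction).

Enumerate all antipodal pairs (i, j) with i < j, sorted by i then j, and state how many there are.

count = 10; pairs: (0,3), (0,4), (1,3), (1,4), (1,5), (2,4), (2,5), (2,6), (3,5), (3,6)

α = atan 0.7 = 34.99°;  2α = 69.98°
n_0 = (+0.2583, -0.9661)
n_1 = (+0.8506, -0.5258)
n_2 = (+0.9707, +0.2403)
n_3 = (+0.1761, +0.9844)
n_4 = (-0.8491, +0.5283)
n_5 = (-0.9572, -0.2895)
n_6 = (-0.3518, -0.9361)
  (0,1): δ = 136.69°  ·
  (0,2): δ = 91.06°  ·
  (0,3): δ = 25.11°  ✓
  (0,4): δ = 43.14°  ✓
  (0,5): δ = 91.86°  ·
  (0,6): δ = 144.44°  ·
  (1,2): δ = 134.37°  ·
  (1,3): δ = 68.42°  ✓
  (1,4): δ = 0.17°  ✓
  (1,5): δ = 48.55°  ✓
  (1,6): δ = 101.13°  ·
  (2,3): δ = 114.04°  ·
  (2,4): δ = 45.79°  ✓
  (2,5): δ = 2.92°  ✓
  (2,6): δ = 55.50°  ✓
  (3,4): δ = 111.75°  ·
  (3,5): δ = 63.03°  ✓
  (3,6): δ = 10.45°  ✓
  (4,5): δ = 131.28°  ·
  (4,6): δ = 78.71°  ·
  (5,6): δ = 127.42°  ·
antipodal pairs: 10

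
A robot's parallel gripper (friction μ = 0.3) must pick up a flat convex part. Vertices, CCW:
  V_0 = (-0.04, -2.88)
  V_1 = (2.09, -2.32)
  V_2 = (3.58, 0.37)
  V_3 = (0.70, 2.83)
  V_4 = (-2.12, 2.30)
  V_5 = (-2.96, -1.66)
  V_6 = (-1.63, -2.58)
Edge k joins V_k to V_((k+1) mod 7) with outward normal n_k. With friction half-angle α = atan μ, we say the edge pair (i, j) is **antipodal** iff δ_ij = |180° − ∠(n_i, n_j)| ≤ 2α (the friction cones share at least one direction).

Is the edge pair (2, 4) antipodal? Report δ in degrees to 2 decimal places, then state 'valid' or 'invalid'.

α = atan 0.3 = 16.70°;  2α = 33.40°
edge 2: e_2 = (-2.88, +2.46);  n_2 = (+0.6495, +0.7604)
edge 4: e_4 = (-0.84, -3.96);  n_4 = (-0.9782, +0.2075)
∠(n_2, n_4) = 118.53°
δ = |180° − 118.53°| = 61.47°
61.47° > 2α = 33.40°  →  invalid

δ = 61.47°, invalid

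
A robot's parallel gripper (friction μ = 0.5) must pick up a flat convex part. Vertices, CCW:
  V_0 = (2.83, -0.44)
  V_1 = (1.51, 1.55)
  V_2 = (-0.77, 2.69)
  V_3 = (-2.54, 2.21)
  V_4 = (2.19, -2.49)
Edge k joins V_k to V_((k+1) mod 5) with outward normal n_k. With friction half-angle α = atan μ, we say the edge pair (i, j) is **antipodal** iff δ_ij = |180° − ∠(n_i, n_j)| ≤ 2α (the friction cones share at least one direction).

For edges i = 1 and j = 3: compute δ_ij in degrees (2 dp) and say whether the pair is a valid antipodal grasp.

δ = 18.25°, valid

α = atan 0.5 = 26.57°;  2α = 53.13°
edge 1: e_1 = (-2.28, +1.14);  n_1 = (+0.4472, +0.8944)
edge 3: e_3 = (+4.73, -4.70);  n_3 = (-0.7049, -0.7094)
∠(n_1, n_3) = 161.75°
δ = |180° − 161.75°| = 18.25°
18.25° ≤ 2α = 53.13°  →  valid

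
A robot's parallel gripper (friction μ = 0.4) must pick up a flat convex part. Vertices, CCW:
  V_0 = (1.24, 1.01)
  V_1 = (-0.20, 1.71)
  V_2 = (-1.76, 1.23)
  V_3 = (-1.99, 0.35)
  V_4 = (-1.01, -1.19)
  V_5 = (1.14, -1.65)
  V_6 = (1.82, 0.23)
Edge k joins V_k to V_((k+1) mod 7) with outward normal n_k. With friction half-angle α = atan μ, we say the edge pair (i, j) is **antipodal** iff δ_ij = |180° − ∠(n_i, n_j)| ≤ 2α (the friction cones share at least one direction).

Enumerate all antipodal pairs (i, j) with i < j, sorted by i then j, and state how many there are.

α = atan 0.4 = 21.80°;  2α = 43.60°
n_0 = (+0.4372, +0.8994)
n_1 = (-0.2941, +0.9558)
n_2 = (-0.9675, +0.2529)
n_3 = (-0.8437, -0.5369)
n_4 = (-0.2092, -0.9779)
n_5 = (+0.9404, -0.3401)
n_6 = (+0.8025, +0.5967)
  (0,1): δ = 136.97°  ·
  (0,2): δ = 78.72°  ·
  (0,3): δ = 31.60°  ✓
  (0,4): δ = 13.85°  ✓
  (0,5): δ = 96.04°  ·
  (0,6): δ = 152.56°  ·
  (1,2): δ = 121.75°  ·
  (1,3): δ = 74.63°  ·
  (1,4): δ = 29.18°  ✓
  (1,5): δ = 53.01°  ·
  (1,6): δ = 109.53°  ·
  (2,3): δ = 132.88°  ·
  (2,4): δ = 87.43°  ·
  (2,5): δ = 5.24°  ✓
  (2,6): δ = 51.28°  ·
  (3,4): δ = 134.55°  ·
  (3,5): δ = 52.36°  ·
  (3,6): δ = 4.16°  ✓
  (4,5): δ = 97.81°  ·
  (4,6): δ = 41.29°  ✓
  (5,6): δ = 123.48°  ·
antipodal pairs: 6

count = 6; pairs: (0,3), (0,4), (1,4), (2,5), (3,6), (4,6)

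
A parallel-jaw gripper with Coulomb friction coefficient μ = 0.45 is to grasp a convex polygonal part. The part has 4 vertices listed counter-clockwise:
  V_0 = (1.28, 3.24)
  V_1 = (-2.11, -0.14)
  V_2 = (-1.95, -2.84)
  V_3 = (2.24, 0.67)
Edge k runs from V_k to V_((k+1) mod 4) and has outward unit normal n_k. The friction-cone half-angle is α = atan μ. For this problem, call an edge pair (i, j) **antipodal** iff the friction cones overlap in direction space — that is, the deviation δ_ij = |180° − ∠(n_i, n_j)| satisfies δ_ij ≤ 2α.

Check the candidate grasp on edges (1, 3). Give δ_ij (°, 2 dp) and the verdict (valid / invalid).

δ = 17.09°, valid

α = atan 0.45 = 24.23°;  2α = 48.46°
edge 1: e_1 = (+0.16, -2.70);  n_1 = (-0.9982, -0.0592)
edge 3: e_3 = (-0.96, +2.57);  n_3 = (+0.9368, +0.3499)
∠(n_1, n_3) = 162.91°
δ = |180° − 162.91°| = 17.09°
17.09° ≤ 2α = 48.46°  →  valid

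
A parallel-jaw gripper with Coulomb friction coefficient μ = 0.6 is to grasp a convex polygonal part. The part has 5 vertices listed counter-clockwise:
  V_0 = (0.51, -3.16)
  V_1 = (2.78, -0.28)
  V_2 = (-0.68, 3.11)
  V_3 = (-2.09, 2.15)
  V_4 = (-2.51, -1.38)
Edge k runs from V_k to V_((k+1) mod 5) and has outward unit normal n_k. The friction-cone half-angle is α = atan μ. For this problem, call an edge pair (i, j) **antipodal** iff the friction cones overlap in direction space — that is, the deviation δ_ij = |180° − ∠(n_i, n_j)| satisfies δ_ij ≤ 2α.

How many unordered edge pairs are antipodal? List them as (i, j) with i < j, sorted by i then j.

count = 4; pairs: (0,2), (0,3), (1,3), (1,4)

α = atan 0.6 = 30.96°;  2α = 61.93°
n_0 = (+0.7854, -0.6190)
n_1 = (+0.6998, +0.7143)
n_2 = (-0.5628, +0.8266)
n_3 = (-0.9930, +0.1181)
n_4 = (-0.5078, -0.8615)
  (0,1): δ = 96.17°  ·
  (0,2): δ = 17.51°  ✓
  (0,3): δ = 31.46°  ✓
  (0,4): δ = 97.73°  ·
  (1,2): δ = 101.34°  ·
  (1,3): δ = 52.37°  ✓
  (1,4): δ = 13.90°  ✓
  (2,3): δ = 131.03°  ·
  (2,4): δ = 64.76°  ·
  (3,4): δ = 113.73°  ·
antipodal pairs: 4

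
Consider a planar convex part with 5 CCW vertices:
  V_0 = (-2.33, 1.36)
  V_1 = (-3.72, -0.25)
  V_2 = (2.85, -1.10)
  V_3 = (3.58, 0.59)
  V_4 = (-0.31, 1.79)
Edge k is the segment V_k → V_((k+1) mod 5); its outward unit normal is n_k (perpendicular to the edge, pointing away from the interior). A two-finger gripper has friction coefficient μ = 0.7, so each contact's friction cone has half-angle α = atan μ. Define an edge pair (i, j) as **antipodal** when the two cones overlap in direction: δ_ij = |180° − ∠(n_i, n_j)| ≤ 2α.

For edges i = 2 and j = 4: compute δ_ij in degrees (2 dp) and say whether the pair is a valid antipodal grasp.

α = atan 0.7 = 34.99°;  2α = 69.98°
edge 2: e_2 = (+0.73, +1.69);  n_2 = (+0.9180, -0.3965)
edge 4: e_4 = (-2.02, -0.43);  n_4 = (-0.2082, +0.9781)
∠(n_2, n_4) = 125.38°
δ = |180° − 125.38°| = 54.62°
54.62° ≤ 2α = 69.98°  →  valid

δ = 54.62°, valid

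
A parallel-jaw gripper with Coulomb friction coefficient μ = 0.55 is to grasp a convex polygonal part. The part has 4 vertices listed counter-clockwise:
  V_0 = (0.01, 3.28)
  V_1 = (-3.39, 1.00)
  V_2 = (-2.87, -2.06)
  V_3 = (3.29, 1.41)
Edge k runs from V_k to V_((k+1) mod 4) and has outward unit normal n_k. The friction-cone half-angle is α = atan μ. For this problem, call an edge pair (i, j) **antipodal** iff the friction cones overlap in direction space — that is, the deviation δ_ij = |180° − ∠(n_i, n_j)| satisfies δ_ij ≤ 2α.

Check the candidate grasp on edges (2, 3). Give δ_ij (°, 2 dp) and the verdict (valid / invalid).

δ = 59.08°, invalid

α = atan 0.55 = 28.81°;  2α = 57.62°
edge 2: e_2 = (+6.16, +3.47);  n_2 = (+0.4908, -0.8713)
edge 3: e_3 = (-3.28, +1.87);  n_3 = (+0.4953, +0.8687)
∠(n_2, n_3) = 120.92°
δ = |180° − 120.92°| = 59.08°
59.08° > 2α = 57.62°  →  invalid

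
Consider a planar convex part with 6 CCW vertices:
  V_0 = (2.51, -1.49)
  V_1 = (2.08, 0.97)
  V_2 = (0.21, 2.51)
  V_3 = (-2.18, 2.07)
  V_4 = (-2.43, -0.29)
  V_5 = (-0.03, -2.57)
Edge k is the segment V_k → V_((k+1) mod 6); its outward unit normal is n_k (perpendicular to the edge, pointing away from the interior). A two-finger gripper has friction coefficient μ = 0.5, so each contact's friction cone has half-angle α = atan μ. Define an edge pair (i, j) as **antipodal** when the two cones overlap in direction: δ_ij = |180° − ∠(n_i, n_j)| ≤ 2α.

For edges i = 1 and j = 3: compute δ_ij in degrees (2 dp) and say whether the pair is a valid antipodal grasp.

δ = 56.57°, invalid

α = atan 0.5 = 26.57°;  2α = 53.13°
edge 1: e_1 = (-1.87, +1.54);  n_1 = (+0.6357, +0.7719)
edge 3: e_3 = (-0.25, -2.36);  n_3 = (-0.9944, +0.1053)
∠(n_1, n_3) = 123.43°
δ = |180° − 123.43°| = 56.57°
56.57° > 2α = 53.13°  →  invalid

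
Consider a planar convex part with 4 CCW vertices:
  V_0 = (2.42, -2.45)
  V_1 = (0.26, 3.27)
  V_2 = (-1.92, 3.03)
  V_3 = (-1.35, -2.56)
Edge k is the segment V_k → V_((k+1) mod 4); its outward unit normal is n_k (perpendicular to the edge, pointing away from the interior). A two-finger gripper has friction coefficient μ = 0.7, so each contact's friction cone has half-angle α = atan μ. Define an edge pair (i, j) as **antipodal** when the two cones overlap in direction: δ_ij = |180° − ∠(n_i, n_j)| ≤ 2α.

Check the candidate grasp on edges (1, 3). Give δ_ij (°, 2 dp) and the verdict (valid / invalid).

α = atan 0.7 = 34.99°;  2α = 69.98°
edge 1: e_1 = (-2.18, -0.24);  n_1 = (-0.1094, +0.9940)
edge 3: e_3 = (+3.77, +0.11);  n_3 = (+0.0292, -0.9996)
∠(n_1, n_3) = 175.39°
δ = |180° − 175.39°| = 4.61°
4.61° ≤ 2α = 69.98°  →  valid

δ = 4.61°, valid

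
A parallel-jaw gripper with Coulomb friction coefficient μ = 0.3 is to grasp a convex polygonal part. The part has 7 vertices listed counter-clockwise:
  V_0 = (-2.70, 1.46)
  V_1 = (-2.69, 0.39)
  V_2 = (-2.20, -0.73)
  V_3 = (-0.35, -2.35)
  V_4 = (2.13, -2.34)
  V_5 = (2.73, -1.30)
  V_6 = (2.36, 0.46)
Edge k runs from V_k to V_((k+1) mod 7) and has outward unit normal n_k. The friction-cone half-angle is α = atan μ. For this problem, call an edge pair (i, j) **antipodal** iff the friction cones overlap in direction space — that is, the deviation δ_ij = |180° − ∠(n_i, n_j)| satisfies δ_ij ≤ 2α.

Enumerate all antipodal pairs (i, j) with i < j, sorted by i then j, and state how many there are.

α = atan 0.3 = 16.70°;  2α = 33.40°
n_0 = (-1.0000, -0.0093)
n_1 = (-0.9162, -0.4008)
n_2 = (-0.6588, -0.7523)
n_3 = (+0.0040, -1.0000)
n_4 = (+0.8662, -0.4997)
n_5 = (+0.9786, +0.2057)
n_6 = (+0.1939, +0.9810)
  (0,1): δ = 156.91°  ·
  (0,2): δ = 131.74°  ·
  (0,3): δ = 90.30°  ·
  (0,4): δ = 30.52°  ✓
  (0,5): δ = 11.34°  ✓
  (0,6): δ = 78.29°  ·
  (1,2): δ = 154.84°  ·
  (1,3): δ = 113.40°  ·
  (1,4): δ = 53.61°  ·
  (1,5): δ = 11.76°  ✓
  (1,6): δ = 55.19°  ·
  (2,3): δ = 138.56°  ·
  (2,4): δ = 78.77°  ·
  (2,5): δ = 36.92°  ·
  (2,6): δ = 30.03°  ✓
  (3,4): δ = 120.21°  ·
  (3,5): δ = 78.36°  ·
  (3,6): δ = 11.41°  ✓
  (4,5): δ = 138.15°  ·
  (4,6): δ = 71.20°  ·
  (5,6): δ = 113.05°  ·
antipodal pairs: 5

count = 5; pairs: (0,4), (0,5), (1,5), (2,6), (3,6)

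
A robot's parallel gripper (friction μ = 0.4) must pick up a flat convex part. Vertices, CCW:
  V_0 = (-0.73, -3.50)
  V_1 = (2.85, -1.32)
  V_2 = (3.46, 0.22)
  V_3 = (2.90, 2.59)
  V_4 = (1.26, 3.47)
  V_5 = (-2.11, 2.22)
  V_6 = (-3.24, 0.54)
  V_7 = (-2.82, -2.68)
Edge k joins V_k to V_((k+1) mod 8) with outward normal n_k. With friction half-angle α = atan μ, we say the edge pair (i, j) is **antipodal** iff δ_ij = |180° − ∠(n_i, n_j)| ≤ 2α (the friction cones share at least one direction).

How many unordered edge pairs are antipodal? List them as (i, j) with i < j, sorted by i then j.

α = atan 0.4 = 21.80°;  2α = 43.60°
n_0 = (+0.5201, -0.8541)
n_1 = (+0.9297, -0.3683)
n_2 = (+0.9732, +0.2300)
n_3 = (+0.4728, +0.8812)
n_4 = (-0.3478, +0.9376)
n_5 = (-0.8298, +0.5581)
n_6 = (-0.9916, -0.1293)
n_7 = (-0.3652, -0.9309)
  (0,1): δ = 142.95°  ·
  (0,2): δ = 108.04°  ·
  (0,3): δ = 59.56°  ·
  (0,4): δ = 10.99°  ✓
  (0,5): δ = 24.74°  ✓
  (0,6): δ = 66.09°  ·
  (0,7): δ = 127.24°  ·
  (1,2): δ = 145.10°  ·
  (1,3): δ = 96.61°  ·
  (1,4): δ = 48.04°  ·
  (1,5): δ = 12.32°  ✓
  (1,6): δ = 29.04°  ✓
  (1,7): δ = 90.19°  ·
  (2,3): δ = 131.51°  ·
  (2,4): δ = 82.94°  ·
  (2,5): δ = 47.22°  ·
  (2,6): δ = 5.86°  ✓
  (2,7): δ = 55.28°  ·
  (3,4): δ = 131.43°  ·
  (3,5): δ = 95.71°  ·
  (3,6): δ = 54.35°  ·
  (3,7): δ = 6.80°  ✓
  (4,5): δ = 144.28°  ·
  (4,6): δ = 102.92°  ·
  (4,7): δ = 41.77°  ✓
  (5,6): δ = 138.64°  ·
  (5,7): δ = 77.50°  ·
  (6,7): δ = 118.85°  ·
antipodal pairs: 7

count = 7; pairs: (0,4), (0,5), (1,5), (1,6), (2,6), (3,7), (4,7)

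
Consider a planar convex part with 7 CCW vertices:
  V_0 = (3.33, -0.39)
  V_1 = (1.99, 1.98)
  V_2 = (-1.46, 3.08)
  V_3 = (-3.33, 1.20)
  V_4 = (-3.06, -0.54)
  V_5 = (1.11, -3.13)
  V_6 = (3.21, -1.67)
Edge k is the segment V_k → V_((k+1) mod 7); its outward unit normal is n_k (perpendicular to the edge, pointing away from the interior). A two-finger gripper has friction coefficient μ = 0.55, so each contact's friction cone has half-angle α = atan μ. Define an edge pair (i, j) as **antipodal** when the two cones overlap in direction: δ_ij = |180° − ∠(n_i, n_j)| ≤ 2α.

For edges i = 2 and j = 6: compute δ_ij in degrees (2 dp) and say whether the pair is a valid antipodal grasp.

δ = 39.49°, valid

α = atan 0.55 = 28.81°;  2α = 57.62°
edge 2: e_2 = (-1.87, -1.88);  n_2 = (-0.7090, +0.7052)
edge 6: e_6 = (+0.12, +1.28);  n_6 = (+0.9956, -0.0933)
∠(n_2, n_6) = 140.51°
δ = |180° − 140.51°| = 39.49°
39.49° ≤ 2α = 57.62°  →  valid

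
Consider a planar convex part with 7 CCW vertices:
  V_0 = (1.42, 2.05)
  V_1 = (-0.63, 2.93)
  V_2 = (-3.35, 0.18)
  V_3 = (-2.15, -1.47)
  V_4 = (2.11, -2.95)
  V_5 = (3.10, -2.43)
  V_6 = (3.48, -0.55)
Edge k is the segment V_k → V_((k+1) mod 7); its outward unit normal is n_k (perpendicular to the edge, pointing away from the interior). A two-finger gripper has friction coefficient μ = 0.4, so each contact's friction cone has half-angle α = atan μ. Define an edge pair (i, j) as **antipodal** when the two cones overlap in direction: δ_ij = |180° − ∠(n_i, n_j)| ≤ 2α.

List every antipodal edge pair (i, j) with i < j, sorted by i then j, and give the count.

α = atan 0.4 = 21.80°;  2α = 43.60°
n_0 = (+0.3945, +0.9189)
n_1 = (-0.7110, +0.7032)
n_2 = (-0.8087, -0.5882)
n_3 = (-0.3282, -0.9446)
n_4 = (+0.4650, -0.8853)
n_5 = (+0.9802, -0.1981)
n_6 = (+0.7838, +0.6210)
  (0,1): δ = 111.45°  ·
  (0,2): δ = 30.74°  ✓
  (0,3): δ = 4.07°  ✓
  (0,4): δ = 50.94°  ·
  (0,5): δ = 101.81°  ·
  (0,6): δ = 151.62°  ·
  (1,2): δ = 99.29°  ·
  (1,3): δ = 64.47°  ·
  (1,4): δ = 17.60°  ✓
  (1,5): δ = 33.26°  ✓
  (1,6): δ = 83.08°  ·
  (2,3): δ = 145.19°  ·
  (2,4): δ = 98.32°  ·
  (2,5): δ = 47.45°  ·
  (2,6): δ = 2.36°  ✓
  (3,4): δ = 133.13°  ·
  (3,5): δ = 82.27°  ·
  (3,6): δ = 32.45°  ✓
  (4,5): δ = 129.14°  ·
  (4,6): δ = 79.32°  ·
  (5,6): δ = 130.18°  ·
antipodal pairs: 6

count = 6; pairs: (0,2), (0,3), (1,4), (1,5), (2,6), (3,6)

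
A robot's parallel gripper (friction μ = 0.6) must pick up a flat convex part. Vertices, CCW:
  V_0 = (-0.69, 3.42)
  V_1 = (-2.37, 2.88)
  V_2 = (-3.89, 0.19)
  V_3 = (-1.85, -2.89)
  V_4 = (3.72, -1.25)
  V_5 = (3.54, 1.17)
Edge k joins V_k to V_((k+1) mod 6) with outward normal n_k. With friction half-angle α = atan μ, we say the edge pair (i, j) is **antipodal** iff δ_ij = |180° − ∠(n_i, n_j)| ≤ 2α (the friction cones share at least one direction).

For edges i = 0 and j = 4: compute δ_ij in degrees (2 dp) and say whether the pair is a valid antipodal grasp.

δ = 76.43°, invalid

α = atan 0.6 = 30.96°;  2α = 61.93°
edge 0: e_0 = (-1.68, -0.54);  n_0 = (-0.3060, +0.9520)
edge 4: e_4 = (-0.18, +2.42);  n_4 = (+0.9972, +0.0742)
∠(n_0, n_4) = 103.57°
δ = |180° − 103.57°| = 76.43°
76.43° > 2α = 61.93°  →  invalid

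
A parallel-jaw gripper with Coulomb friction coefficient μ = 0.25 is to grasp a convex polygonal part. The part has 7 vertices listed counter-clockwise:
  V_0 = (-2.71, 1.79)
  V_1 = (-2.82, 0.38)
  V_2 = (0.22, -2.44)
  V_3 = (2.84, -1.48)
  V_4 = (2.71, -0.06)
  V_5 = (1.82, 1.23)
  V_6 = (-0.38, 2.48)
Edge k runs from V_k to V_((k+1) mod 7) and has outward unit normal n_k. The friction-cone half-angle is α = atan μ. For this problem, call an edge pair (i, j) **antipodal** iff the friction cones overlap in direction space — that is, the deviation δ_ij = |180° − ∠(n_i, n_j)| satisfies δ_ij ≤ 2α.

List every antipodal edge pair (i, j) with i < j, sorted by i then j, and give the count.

α = atan 0.25 = 14.04°;  2α = 28.07°
n_0 = (-0.9970, +0.0778)
n_1 = (-0.6801, -0.7331)
n_2 = (+0.3440, -0.9390)
n_3 = (+0.9958, +0.0912)
n_4 = (+0.8231, +0.5679)
n_5 = (+0.4940, +0.8695)
n_6 = (-0.2839, +0.9588)
  (0,1): δ = 128.39°  ·
  (0,2): δ = 65.42°  ·
  (0,3): δ = 9.69°  ✓
  (0,4): δ = 39.06°  ·
  (0,5): δ = 64.86°  ·
  (0,6): δ = 110.96°  ·
  (1,2): δ = 117.03°  ·
  (1,3): δ = 41.92°  ·
  (1,4): δ = 12.55°  ✓
  (1,5): δ = 13.25°  ✓
  (1,6): δ = 59.35°  ·
  (2,3): δ = 104.89°  ·
  (2,4): δ = 75.52°  ·
  (2,5): δ = 49.73°  ·
  (2,6): δ = 3.63°  ✓
  (3,4): δ = 150.63°  ·
  (3,5): δ = 124.84°  ·
  (3,6): δ = 78.73°  ·
  (4,5): δ = 154.21°  ·
  (4,6): δ = 108.11°  ·
  (5,6): δ = 133.90°  ·
antipodal pairs: 4

count = 4; pairs: (0,3), (1,4), (1,5), (2,6)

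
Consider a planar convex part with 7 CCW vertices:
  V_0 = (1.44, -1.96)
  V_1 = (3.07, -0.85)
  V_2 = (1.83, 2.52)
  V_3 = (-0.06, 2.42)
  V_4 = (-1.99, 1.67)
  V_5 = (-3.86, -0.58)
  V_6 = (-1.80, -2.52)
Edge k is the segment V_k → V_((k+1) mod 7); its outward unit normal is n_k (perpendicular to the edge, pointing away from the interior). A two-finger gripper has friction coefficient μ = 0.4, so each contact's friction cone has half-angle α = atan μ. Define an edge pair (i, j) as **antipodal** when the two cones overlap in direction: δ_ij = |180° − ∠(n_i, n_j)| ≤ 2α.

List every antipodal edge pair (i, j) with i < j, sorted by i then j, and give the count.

count = 7; pairs: (0,2), (0,3), (0,4), (1,5), (2,6), (3,6), (4,6)

α = atan 0.4 = 21.80°;  2α = 43.60°
n_0 = (+0.5629, -0.8265)
n_1 = (+0.9385, +0.3453)
n_2 = (-0.0528, +0.9986)
n_3 = (-0.3622, +0.9321)
n_4 = (-0.7691, +0.6392)
n_5 = (-0.6856, -0.7280)
n_6 = (+0.1703, -0.9854)
  (0,1): δ = 104.05°  ·
  (0,2): δ = 31.23°  ✓
  (0,3): δ = 13.02°  ✓
  (0,4): δ = 16.02°  ✓
  (0,5): δ = 102.46°  ·
  (0,6): δ = 155.55°  ·
  (1,2): δ = 107.17°  ·
  (1,3): δ = 88.97°  ·
  (1,4): δ = 59.93°  ·
  (1,5): δ = 26.52°  ✓
  (1,6): δ = 79.60°  ·
  (2,3): δ = 161.79°  ·
  (2,4): δ = 132.76°  ·
  (2,5): δ = 46.31°  ·
  (2,6): δ = 6.78°  ✓
  (3,4): δ = 150.97°  ·
  (3,5): δ = 64.52°  ·
  (3,6): δ = 11.43°  ✓
  (4,5): δ = 93.55°  ·
  (4,6): δ = 40.46°  ✓
  (5,6): δ = 126.91°  ·
antipodal pairs: 7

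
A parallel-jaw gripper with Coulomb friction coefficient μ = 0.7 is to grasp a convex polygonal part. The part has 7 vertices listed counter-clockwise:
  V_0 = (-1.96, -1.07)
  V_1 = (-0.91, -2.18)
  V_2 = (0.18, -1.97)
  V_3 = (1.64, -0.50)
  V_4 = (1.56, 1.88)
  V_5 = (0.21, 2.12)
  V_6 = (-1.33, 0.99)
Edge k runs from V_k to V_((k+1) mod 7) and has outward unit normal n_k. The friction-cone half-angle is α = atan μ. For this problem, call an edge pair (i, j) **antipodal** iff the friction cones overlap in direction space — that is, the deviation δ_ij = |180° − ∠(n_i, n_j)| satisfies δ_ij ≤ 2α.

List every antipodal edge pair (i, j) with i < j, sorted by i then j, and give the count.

α = atan 0.7 = 34.99°;  2α = 69.98°
n_0 = (-0.7265, -0.6872)
n_1 = (+0.1892, -0.9819)
n_2 = (+0.7095, -0.7047)
n_3 = (+0.9994, +0.0336)
n_4 = (+0.1750, +0.9846)
n_5 = (-0.5916, +0.8062)
n_6 = (-0.9563, +0.2925)
  (0,1): δ = 122.50°  ·
  (0,2): δ = 88.21°  ·
  (0,3): δ = 41.48°  ✓
  (0,4): δ = 36.51°  ✓
  (0,5): δ = 82.86°  ·
  (0,6): δ = 119.59°  ·
  (1,2): δ = 145.71°  ·
  (1,3): δ = 98.98°  ·
  (1,4): δ = 20.99°  ✓
  (1,5): δ = 25.36°  ✓
  (1,6): δ = 62.09°  ✓
  (2,3): δ = 133.27°  ·
  (2,4): δ = 55.28°  ✓
  (2,5): δ = 8.93°  ✓
  (2,6): δ = 27.80°  ✓
  (3,4): δ = 102.01°  ·
  (3,5): δ = 55.66°  ✓
  (3,6): δ = 18.93°  ✓
  (4,5): δ = 133.65°  ·
  (4,6): δ = 96.92°  ·
  (5,6): δ = 143.27°  ·
antipodal pairs: 10

count = 10; pairs: (0,3), (0,4), (1,4), (1,5), (1,6), (2,4), (2,5), (2,6), (3,5), (3,6)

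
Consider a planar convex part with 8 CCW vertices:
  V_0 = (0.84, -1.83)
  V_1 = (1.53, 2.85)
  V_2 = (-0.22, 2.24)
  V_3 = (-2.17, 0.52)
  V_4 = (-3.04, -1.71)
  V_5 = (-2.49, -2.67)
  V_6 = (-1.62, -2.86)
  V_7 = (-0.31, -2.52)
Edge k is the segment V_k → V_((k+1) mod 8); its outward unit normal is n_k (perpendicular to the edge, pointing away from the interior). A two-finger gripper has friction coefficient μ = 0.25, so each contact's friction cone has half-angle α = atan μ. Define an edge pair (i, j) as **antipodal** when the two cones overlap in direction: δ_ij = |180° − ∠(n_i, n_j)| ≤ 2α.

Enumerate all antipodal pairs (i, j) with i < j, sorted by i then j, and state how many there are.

α = atan 0.25 = 14.04°;  2α = 28.07°
n_0 = (+0.9893, -0.1459)
n_1 = (-0.3291, +0.9443)
n_2 = (-0.6615, +0.7500)
n_3 = (-0.9316, +0.3635)
n_4 = (-0.8677, -0.4971)
n_5 = (-0.2134, -0.9770)
n_6 = (+0.2512, -0.9679)
n_7 = (+0.5145, -0.8575)
  (0,1): δ = 62.40°  ·
  (0,2): δ = 40.20°  ·
  (0,3): δ = 12.93°  ✓
  (0,4): δ = 38.20°  ·
  (0,5): δ = 86.07°  ·
  (0,6): δ = 112.94°  ·
  (0,7): δ = 129.35°  ·
  (1,2): δ = 157.80°  ·
  (1,3): δ = 130.53°  ·
  (1,4): δ = 79.41°  ·
  (1,5): δ = 31.54°  ·
  (1,6): δ = 4.67°  ✓
  (1,7): δ = 11.75°  ✓
  (2,3): δ = 152.73°  ·
  (2,4): δ = 101.60°  ·
  (2,5): δ = 53.73°  ·
  (2,6): δ = 26.86°  ✓
  (2,7): δ = 10.45°  ✓
  (3,4): δ = 128.88°  ·
  (3,5): δ = 81.01°  ·
  (3,6): δ = 54.14°  ·
  (3,7): δ = 37.72°  ·
  (4,5): δ = 132.13°  ·
  (4,6): δ = 105.26°  ·
  (4,7): δ = 88.85°  ·
  (5,6): δ = 153.13°  ·
  (5,7): δ = 136.72°  ·
  (6,7): δ = 163.59°  ·
antipodal pairs: 5

count = 5; pairs: (0,3), (1,6), (1,7), (2,6), (2,7)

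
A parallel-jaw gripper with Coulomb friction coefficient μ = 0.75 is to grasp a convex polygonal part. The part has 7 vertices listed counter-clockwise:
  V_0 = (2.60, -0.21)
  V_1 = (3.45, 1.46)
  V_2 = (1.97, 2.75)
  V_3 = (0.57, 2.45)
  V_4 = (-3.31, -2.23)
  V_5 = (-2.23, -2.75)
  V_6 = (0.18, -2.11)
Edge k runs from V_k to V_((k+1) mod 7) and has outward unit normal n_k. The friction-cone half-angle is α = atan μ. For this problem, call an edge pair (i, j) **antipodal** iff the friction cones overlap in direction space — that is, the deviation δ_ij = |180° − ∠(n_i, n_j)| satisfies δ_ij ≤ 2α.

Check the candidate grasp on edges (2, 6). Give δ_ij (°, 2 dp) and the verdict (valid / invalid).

δ = 26.04°, valid

α = atan 0.75 = 36.87°;  2α = 73.74°
edge 2: e_2 = (-1.40, -0.30);  n_2 = (-0.2095, +0.9778)
edge 6: e_6 = (+2.42, +1.90);  n_6 = (+0.6175, -0.7865)
∠(n_2, n_6) = 153.96°
δ = |180° − 153.96°| = 26.04°
26.04° ≤ 2α = 73.74°  →  valid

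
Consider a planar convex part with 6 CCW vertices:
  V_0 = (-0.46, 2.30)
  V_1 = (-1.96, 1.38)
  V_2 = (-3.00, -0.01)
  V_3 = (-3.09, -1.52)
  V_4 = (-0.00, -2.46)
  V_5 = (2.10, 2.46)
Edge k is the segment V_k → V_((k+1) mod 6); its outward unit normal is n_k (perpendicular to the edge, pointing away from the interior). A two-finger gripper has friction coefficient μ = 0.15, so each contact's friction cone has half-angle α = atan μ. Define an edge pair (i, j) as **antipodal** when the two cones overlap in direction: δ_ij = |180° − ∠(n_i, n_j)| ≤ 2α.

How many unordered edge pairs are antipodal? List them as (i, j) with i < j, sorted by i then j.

α = atan 0.15 = 8.53°;  2α = 17.06°
n_0 = (-0.5228, +0.8524)
n_1 = (-0.8007, +0.5991)
n_2 = (-0.9982, +0.0595)
n_3 = (-0.2910, -0.9567)
n_4 = (+0.9197, -0.3926)
n_5 = (-0.0624, +0.9981)
  (0,1): δ = 158.33°  ·
  (0,2): δ = 124.93°  ·
  (0,3): δ = 48.44°  ·
  (0,4): δ = 35.36°  ·
  (0,5): δ = 152.05°  ·
  (1,2): δ = 146.61°  ·
  (1,3): δ = 70.12°  ·
  (1,4): δ = 13.69°  ✓
  (1,5): δ = 130.38°  ·
  (2,3): δ = 103.51°  ·
  (2,4): δ = 19.70°  ·
  (2,5): δ = 96.99°  ·
  (3,4): δ = 96.19°  ·
  (3,5): δ = 20.50°  ·
  (4,5): δ = 63.31°  ·
antipodal pairs: 1

count = 1; pairs: (1,4)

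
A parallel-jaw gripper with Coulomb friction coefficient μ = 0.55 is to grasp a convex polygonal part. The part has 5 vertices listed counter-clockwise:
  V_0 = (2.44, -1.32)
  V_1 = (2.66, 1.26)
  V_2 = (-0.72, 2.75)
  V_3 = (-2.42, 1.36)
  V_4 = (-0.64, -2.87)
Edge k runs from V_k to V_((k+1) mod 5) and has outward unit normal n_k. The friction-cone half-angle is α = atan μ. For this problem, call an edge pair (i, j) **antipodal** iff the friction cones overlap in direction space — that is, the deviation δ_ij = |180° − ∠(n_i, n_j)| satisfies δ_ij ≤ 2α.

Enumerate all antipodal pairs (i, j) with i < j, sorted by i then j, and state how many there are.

count = 5; pairs: (0,2), (0,3), (1,3), (1,4), (2,4)

α = atan 0.55 = 28.81°;  2α = 57.62°
n_0 = (+0.9964, -0.0850)
n_1 = (+0.4034, +0.9150)
n_2 = (-0.6330, +0.7742)
n_3 = (-0.9217, -0.3879)
n_4 = (+0.4495, -0.8933)
  (0,1): δ = 108.92°  ·
  (0,2): δ = 45.86°  ✓
  (0,3): δ = 27.70°  ✓
  (0,4): δ = 121.59°  ·
  (1,2): δ = 116.94°  ·
  (1,3): δ = 43.39°  ✓
  (1,4): δ = 50.50°  ✓
  (2,3): δ = 106.45°  ·
  (2,4): δ = 12.56°  ✓
  (3,4): δ = 86.11°  ·
antipodal pairs: 5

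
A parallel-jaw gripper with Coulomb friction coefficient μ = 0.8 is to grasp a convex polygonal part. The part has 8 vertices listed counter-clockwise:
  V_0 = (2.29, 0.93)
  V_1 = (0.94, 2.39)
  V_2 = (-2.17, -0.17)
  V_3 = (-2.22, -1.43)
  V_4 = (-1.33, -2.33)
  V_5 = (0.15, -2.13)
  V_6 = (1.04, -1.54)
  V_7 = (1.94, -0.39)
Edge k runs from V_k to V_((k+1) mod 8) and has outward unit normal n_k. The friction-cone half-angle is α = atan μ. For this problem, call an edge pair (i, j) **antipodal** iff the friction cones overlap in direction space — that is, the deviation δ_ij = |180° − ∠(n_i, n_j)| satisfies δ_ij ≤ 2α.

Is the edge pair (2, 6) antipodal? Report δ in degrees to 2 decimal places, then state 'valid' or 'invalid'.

α = atan 0.8 = 38.66°;  2α = 77.32°
edge 2: e_2 = (-0.05, -1.26);  n_2 = (-0.9992, +0.0397)
edge 6: e_6 = (+0.90, +1.15);  n_6 = (+0.7875, -0.6163)
∠(n_2, n_6) = 144.23°
δ = |180° − 144.23°| = 35.77°
35.77° ≤ 2α = 77.32°  →  valid

δ = 35.77°, valid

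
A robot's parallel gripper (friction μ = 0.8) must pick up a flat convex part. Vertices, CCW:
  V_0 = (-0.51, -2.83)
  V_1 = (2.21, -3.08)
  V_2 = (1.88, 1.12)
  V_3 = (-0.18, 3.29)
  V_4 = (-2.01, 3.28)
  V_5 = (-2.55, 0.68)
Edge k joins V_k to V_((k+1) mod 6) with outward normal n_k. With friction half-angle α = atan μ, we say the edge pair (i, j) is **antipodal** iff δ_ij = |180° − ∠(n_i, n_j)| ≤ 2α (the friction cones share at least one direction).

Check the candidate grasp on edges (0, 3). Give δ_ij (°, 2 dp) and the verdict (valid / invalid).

δ = 5.56°, valid

α = atan 0.8 = 38.66°;  2α = 77.32°
edge 0: e_0 = (+2.72, -0.25);  n_0 = (-0.0915, -0.9958)
edge 3: e_3 = (-1.83, -0.01);  n_3 = (-0.0055, +1.0000)
∠(n_0, n_3) = 174.44°
δ = |180° − 174.44°| = 5.56°
5.56° ≤ 2α = 77.32°  →  valid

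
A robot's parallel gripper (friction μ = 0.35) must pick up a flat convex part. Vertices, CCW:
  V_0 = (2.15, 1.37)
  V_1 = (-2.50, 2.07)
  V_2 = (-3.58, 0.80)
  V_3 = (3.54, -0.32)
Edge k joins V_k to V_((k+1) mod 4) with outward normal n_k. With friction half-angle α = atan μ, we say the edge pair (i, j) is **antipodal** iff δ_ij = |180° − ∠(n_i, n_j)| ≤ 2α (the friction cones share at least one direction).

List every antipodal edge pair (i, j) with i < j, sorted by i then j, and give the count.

count = 1; pairs: (0,2)

α = atan 0.35 = 19.29°;  2α = 38.58°
n_0 = (+0.1489, +0.9889)
n_1 = (-0.7618, +0.6478)
n_2 = (-0.1554, -0.9879)
n_3 = (+0.7723, +0.6352)
  (0,1): δ = 121.82°  ·
  (0,2): δ = 0.38°  ✓
  (0,3): δ = 138.00°  ·
  (1,2): δ = 58.56°  ·
  (1,3): δ = 79.81°  ·
  (2,3): δ = 41.62°  ·
antipodal pairs: 1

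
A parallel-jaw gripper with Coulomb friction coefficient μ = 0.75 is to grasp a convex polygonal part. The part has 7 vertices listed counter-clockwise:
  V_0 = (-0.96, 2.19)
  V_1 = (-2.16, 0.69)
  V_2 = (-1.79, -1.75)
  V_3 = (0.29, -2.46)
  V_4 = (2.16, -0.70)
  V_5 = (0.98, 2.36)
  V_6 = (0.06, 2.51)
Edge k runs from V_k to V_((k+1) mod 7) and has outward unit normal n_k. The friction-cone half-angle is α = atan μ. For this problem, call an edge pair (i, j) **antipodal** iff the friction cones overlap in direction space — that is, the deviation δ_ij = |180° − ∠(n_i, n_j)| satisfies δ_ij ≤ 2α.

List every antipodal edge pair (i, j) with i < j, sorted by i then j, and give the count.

α = atan 0.75 = 36.87°;  2α = 73.74°
n_0 = (-0.7809, +0.6247)
n_1 = (-0.9887, -0.1499)
n_2 = (-0.3230, -0.9464)
n_3 = (+0.6854, -0.7282)
n_4 = (+0.9330, +0.3598)
n_5 = (+0.1609, +0.9870)
n_6 = (-0.2993, +0.9541)
  (0,1): δ = 132.72°  ·
  (0,2): δ = 70.19°  ✓
  (0,3): δ = 8.08°  ✓
  (0,4): δ = 59.75°  ✓
  (0,5): δ = 119.40°  ·
  (0,6): δ = 146.08°  ·
  (1,2): δ = 117.47°  ·
  (1,3): δ = 55.36°  ✓
  (1,4): δ = 12.47°  ✓
  (1,5): δ = 72.12°  ✓
  (1,6): δ = 98.80°  ·
  (2,3): δ = 117.89°  ·
  (2,4): δ = 50.07°  ✓
  (2,5): δ = 9.59°  ✓
  (2,6): δ = 36.27°  ✓
  (3,4): δ = 112.18°  ·
  (3,5): δ = 52.52°  ✓
  (3,6): δ = 25.85°  ✓
  (4,5): δ = 120.35°  ·
  (4,6): δ = 93.67°  ·
  (5,6): δ = 153.32°  ·
antipodal pairs: 11

count = 11; pairs: (0,2), (0,3), (0,4), (1,3), (1,4), (1,5), (2,4), (2,5), (2,6), (3,5), (3,6)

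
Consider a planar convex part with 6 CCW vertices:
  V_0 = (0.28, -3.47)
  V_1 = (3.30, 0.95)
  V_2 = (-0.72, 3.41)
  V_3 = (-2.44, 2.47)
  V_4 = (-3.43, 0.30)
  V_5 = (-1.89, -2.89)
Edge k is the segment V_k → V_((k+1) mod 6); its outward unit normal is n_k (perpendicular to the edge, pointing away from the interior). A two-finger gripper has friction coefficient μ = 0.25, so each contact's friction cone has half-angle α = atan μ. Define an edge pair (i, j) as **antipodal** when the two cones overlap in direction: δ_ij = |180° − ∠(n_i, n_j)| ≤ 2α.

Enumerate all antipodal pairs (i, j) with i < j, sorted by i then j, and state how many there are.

count = 3; pairs: (0,2), (0,3), (1,5)

α = atan 0.25 = 14.04°;  2α = 28.07°
n_0 = (+0.8257, -0.5641)
n_1 = (+0.5220, +0.8530)
n_2 = (-0.4796, +0.8775)
n_3 = (-0.9098, +0.4151)
n_4 = (-0.9006, -0.4347)
n_5 = (-0.2582, -0.9661)
  (0,1): δ = 87.12°  ·
  (0,2): δ = 27.00°  ✓
  (0,3): δ = 9.82°  ✓
  (0,4): δ = 60.11°  ·
  (0,5): δ = 109.38°  ·
  (1,2): δ = 119.88°  ·
  (1,3): δ = 83.06°  ·
  (1,4): δ = 32.77°  ·
  (1,5): δ = 16.50°  ✓
  (2,3): δ = 143.18°  ·
  (2,4): δ = 92.89°  ·
  (2,5): δ = 43.62°  ·
  (3,4): δ = 129.71°  ·
  (3,5): δ = 80.44°  ·
  (4,5): δ = 130.73°  ·
antipodal pairs: 3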